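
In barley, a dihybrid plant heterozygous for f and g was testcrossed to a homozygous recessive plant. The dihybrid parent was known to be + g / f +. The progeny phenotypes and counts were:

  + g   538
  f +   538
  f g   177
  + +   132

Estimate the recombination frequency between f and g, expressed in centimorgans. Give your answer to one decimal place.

The recombinant classes are + + and f g: 132 + 177 = 309.
Recombination frequency = 309/1385 = 0.2231 ≈ 22.3%, i.e. 22.3 centimorgans.

22.3 centimorgans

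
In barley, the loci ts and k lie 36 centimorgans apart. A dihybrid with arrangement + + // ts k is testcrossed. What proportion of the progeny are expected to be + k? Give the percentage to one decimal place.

A map distance of 36 centimorgans corresponds to a recombination frequency of 0.360.
The F1 is + + / ts k, so + k is a recombinant gamete class with expected frequency r/2 = 0.360/2 = 0.1800.
That is 0.1800 = 18.0% of the progeny.

18.0%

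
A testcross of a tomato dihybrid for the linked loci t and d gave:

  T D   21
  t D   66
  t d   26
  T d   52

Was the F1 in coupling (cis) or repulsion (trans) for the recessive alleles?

The two most frequent classes are T d (52) and t D (66); these are the parental (non-recombinant) types.
So the F1 carried T d on one chromosome and t D on the other — the recessive alleles are on opposite chromosomes (trans / repulsion).

trans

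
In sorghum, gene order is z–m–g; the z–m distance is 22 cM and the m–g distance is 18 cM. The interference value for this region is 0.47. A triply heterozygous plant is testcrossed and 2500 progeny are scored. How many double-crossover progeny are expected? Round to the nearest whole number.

52

Map distances give recombination frequencies of 0.220 and 0.180 for the two intervals.
With interference 0.47 (so coincidence = 0.53), expected double-crossover frequency = 0.220 × 0.180 × 0.53 = 0.02099.
Expected number = 0.02099 × 2500 = 52.47 ≈ 52.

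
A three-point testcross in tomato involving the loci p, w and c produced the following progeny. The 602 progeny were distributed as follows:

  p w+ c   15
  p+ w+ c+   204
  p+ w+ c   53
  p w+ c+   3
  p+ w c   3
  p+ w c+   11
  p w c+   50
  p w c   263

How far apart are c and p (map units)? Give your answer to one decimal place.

The two most frequent reciprocal classes, p w c and p+ w+ c+, are the parental types, so the F1 was p w c / p+ w+ c+.
The two rarest classes, p+ w c and p w+ c+, are the double crossovers. Comparing them with the parentals, only the p allele has switched, so p is the middle locus and the order is c – p – w.
Crossovers in the c–p interval produce the single-crossover classes p w c+ and p+ w+ c (50 + 53 = 103) plus the double crossovers (6).
RF(c–p) = (103 + 6) / 602 = 109/602 = 0.1811 → 18.1 map units.

18.1 map units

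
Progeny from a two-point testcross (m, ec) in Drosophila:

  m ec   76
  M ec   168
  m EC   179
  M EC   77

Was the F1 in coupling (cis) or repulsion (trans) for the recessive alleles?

trans

The two most frequent classes are M ec (168) and m EC (179); these are the parental (non-recombinant) types.
So the F1 carried M ec on one chromosome and m EC on the other — the recessive alleles are on opposite chromosomes (trans / repulsion).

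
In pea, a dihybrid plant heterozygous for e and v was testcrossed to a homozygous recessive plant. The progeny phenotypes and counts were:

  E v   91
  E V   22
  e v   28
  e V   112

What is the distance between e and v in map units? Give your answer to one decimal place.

19.8 map units

The two most frequent classes, E v (91) and e V (112), are the parental types, so the F1 was E v / e V.
The recombinant classes are E V and e v: 22 + 28 = 50.
Recombination frequency = 50/253 = 0.1976 ≈ 19.8%, i.e. 19.8 map units.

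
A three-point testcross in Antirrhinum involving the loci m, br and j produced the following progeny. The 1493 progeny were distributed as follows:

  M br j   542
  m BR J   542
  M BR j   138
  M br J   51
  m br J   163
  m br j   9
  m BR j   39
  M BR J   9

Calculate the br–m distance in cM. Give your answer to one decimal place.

21.4 cM

The two most frequent reciprocal classes, m BR J and M br j, are the parental types, so the F1 was m BR J / M br j.
The two rarest classes, M BR J and m br j, are the double crossovers. Comparing them with the parentals, only the m allele has switched, so m is the middle locus and the order is br – m – j.
Crossovers in the br–m interval produce the single-crossover classes m br J and M BR j (163 + 138 = 301) plus the double crossovers (18).
RF(br–m) = (301 + 18) / 1493 = 319/1493 = 0.2137 → 21.4 cM.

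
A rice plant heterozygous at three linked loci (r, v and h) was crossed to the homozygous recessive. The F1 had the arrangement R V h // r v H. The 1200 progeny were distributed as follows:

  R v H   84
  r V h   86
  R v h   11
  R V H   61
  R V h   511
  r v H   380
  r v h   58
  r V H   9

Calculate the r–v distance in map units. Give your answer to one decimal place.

15.8 map units

The two rarest classes, R v h and r V H, are the double crossovers. Comparing them with the parentals, only the v allele has switched, so v is the middle locus and the order is h – v – r.
Crossovers in the v–r interval produce the single-crossover classes r V h and R v H (86 + 84 = 170) plus the double crossovers (20).
RF(v–r) = (170 + 20) / 1200 = 190/1200 = 0.1583 → 15.8 map units.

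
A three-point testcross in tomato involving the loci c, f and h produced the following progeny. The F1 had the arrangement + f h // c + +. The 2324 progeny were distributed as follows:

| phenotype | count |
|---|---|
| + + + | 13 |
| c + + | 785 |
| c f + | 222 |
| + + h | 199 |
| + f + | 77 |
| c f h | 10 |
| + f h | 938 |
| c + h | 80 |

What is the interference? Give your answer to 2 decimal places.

0.33

The two rarest classes, c f h and + + +, are the double crossovers. Comparing them with the parentals, only the c allele has switched, so c is the middle locus and the order is f – c – h.
f–c: (421 + 23)/2324 = 0.1910; c–h: (157 + 23)/2324 = 0.0775.
Expected DCO frequency = 0.1910 × 0.0775 ≈ 0.01480; observed = 23/2324 ≈ 0.00990.
Coefficient of coincidence = 0.00990/0.01480 ≈ 0.67; interference = 1 − 0.67 = 0.33.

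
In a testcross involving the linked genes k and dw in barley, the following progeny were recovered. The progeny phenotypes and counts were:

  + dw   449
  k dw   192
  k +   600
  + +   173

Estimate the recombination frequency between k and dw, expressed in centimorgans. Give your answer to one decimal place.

The two most frequent classes, + dw (449) and k + (600), are the parental types, so the F1 was + dw / k +.
The recombinant classes are + + and k dw: 173 + 192 = 365.
Recombination frequency = 365/1414 = 0.2581 ≈ 25.8%, i.e. 25.8 centimorgans.

25.8 centimorgans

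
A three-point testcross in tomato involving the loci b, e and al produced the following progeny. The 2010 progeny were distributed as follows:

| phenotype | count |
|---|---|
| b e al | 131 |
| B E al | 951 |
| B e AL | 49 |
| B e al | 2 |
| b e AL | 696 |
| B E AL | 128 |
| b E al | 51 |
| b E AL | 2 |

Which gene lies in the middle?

The two most frequent reciprocal classes, B E al and b e AL, are the parental types, so the F1 was B E al / b e AL.
The two rarest classes, B e al and b E AL, are the double crossovers. Comparing them with the parentals, only the e allele has switched, so e is the middle locus and the order is b – e – al.

e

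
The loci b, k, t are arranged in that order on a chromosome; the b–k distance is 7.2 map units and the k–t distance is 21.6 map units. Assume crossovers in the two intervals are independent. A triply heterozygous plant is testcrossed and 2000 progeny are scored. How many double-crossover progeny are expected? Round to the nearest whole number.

31

Map distances give recombination frequencies of 0.072 and 0.216 for the two intervals.
With no interference, expected double-crossover frequency = 0.072 × 0.216 = 0.01555.
Expected number = 0.01555 × 2000 = 31.10 ≈ 31.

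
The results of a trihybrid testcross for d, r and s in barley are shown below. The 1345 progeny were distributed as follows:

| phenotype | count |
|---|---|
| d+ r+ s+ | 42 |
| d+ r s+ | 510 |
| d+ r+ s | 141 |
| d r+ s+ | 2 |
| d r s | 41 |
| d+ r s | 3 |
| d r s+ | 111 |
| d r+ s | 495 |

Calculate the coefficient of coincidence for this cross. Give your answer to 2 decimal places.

0.30

The two most frequent reciprocal classes, d+ r s+ and d r+ s, are the parental types, so the F1 was d+ r s+ / d r+ s.
The two rarest classes, d+ r s and d r+ s+, are the double crossovers. Comparing them with the parentals, only the s allele has switched, so s is the middle locus and the order is r – s – d.
r–s: (83 + 5)/1345 = 0.0654; s–d: (252 + 5)/1345 = 0.1911.
Expected DCO frequency = 0.0654 × 0.1911 ≈ 0.01250; observed = 5/1345 ≈ 0.00372.
Coefficient of coincidence = 0.00372/0.01250 ≈ 0.30.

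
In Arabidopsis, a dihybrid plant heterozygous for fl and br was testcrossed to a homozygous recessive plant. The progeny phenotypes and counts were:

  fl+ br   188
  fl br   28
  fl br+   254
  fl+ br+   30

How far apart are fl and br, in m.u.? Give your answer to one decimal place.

11.6 m.u.

The two most frequent classes, fl+ br (188) and fl br+ (254), are the parental types, so the F1 was fl+ br / fl br+.
The recombinant classes are fl+ br+ and fl br: 30 + 28 = 58.
Recombination frequency = 58/500 = 0.1160 ≈ 11.6%, i.e. 11.6 m.u.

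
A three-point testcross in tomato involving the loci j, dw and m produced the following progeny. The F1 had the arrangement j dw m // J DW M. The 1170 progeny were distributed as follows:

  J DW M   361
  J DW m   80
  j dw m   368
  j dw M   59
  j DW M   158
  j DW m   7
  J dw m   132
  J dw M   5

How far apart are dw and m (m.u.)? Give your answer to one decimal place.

The two rarest classes, j DW m and J dw M, are the double crossovers. Comparing them with the parentals, only the dw allele has switched, so dw is the middle locus and the order is j – dw – m.
Crossovers in the dw–m interval produce the single-crossover classes j dw M and J DW m (59 + 80 = 139) plus the double crossovers (12).
RF(dw–m) = (139 + 12) / 1170 = 151/1170 = 0.1291 → 12.9 m.u.

12.9 m.u.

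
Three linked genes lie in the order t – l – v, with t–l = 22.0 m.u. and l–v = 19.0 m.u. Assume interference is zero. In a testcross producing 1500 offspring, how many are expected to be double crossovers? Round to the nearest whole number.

63

Map distances give recombination frequencies of 0.220 and 0.190 for the two intervals.
With no interference, expected double-crossover frequency = 0.220 × 0.190 = 0.04180.
Expected number = 0.04180 × 1500 = 62.70 ≈ 63.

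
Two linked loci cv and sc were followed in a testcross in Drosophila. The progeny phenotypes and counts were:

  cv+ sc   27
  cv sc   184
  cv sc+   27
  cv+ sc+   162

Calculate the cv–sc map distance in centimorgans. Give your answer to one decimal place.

13.5 centimorgans

The two most frequent classes, cv+ sc+ (162) and cv sc (184), are the parental types, so the F1 was cv+ sc+ / cv sc.
The recombinant classes are cv+ sc and cv sc+: 27 + 27 = 54.
Recombination frequency = 54/400 = 0.1350 ≈ 13.5%, i.e. 13.5 centimorgans.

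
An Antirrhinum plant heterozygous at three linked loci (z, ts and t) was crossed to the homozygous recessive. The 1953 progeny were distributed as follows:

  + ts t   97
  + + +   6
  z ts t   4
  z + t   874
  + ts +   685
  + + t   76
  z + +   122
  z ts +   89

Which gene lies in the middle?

ts

The two most frequent reciprocal classes, + ts + and z + t, are the parental types, so the F1 was + ts + / z + t.
The two rarest classes, + + + and z ts t, are the double crossovers. Comparing them with the parentals, only the ts allele has switched, so ts is the middle locus and the order is z – ts – t.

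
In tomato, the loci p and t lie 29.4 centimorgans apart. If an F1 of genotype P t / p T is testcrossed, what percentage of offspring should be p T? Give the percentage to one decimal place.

35.3%

A map distance of 29.4 centimorgans corresponds to a recombination frequency of 0.294.
The F1 is P t / p T, so p T is a parental gamete class with expected frequency (1 − r)/2 = 0.706/2 = 0.3530.
That is 0.3530 = 35.3% of the progeny.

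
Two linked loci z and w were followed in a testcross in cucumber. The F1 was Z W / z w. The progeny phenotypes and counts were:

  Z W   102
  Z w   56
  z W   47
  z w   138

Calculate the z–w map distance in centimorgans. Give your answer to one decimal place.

The recombinant classes are Z w and z W: 56 + 47 = 103.
Recombination frequency = 103/343 = 0.3003 ≈ 30.0%, i.e. 30.0 centimorgans.

30.0 centimorgans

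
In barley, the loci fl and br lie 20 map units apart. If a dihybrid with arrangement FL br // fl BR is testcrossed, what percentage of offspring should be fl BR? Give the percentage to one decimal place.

40.0%

A map distance of 20 map units corresponds to a recombination frequency of 0.200.
The F1 is FL br / fl BR, so fl BR is a parental gamete class with expected frequency (1 − r)/2 = 0.800/2 = 0.4000.
That is 0.4000 = 40.0% of the progeny.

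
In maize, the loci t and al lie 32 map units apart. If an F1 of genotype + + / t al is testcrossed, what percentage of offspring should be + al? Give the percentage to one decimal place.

16.0%

A map distance of 32 map units corresponds to a recombination frequency of 0.320.
The F1 is + + / t al, so + al is a recombinant gamete class with expected frequency r/2 = 0.320/2 = 0.1600.
That is 0.1600 = 16.0% of the progeny.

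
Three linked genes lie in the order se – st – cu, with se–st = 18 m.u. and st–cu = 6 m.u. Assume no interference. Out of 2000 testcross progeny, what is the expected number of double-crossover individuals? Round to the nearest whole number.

Map distances give recombination frequencies of 0.180 and 0.060 for the two intervals.
With no interference, expected double-crossover frequency = 0.180 × 0.060 = 0.01080.
Expected number = 0.01080 × 2000 = 21.60 ≈ 22.

22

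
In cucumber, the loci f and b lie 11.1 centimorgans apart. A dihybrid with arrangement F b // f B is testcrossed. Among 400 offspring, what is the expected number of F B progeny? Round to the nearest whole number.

22

A map distance of 11.1 centimorgans corresponds to a recombination frequency of 0.111.
The F1 is F b / f B, so F B is a recombinant gamete class with expected frequency r/2 = 0.111/2 = 0.0555.
Expected number = 0.0555 × 400 = 22.20 ≈ 22.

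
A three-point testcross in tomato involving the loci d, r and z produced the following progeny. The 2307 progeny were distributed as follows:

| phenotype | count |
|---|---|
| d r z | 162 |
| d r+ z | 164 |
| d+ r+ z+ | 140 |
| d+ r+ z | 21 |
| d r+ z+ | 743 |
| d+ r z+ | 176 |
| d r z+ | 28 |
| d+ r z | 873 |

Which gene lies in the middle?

The two most frequent reciprocal classes, d+ r z and d r+ z+, are the parental types, so the F1 was d+ r z / d r+ z+.
The two rarest classes, d+ r+ z and d r z+, are the double crossovers. Comparing them with the parentals, only the r allele has switched, so r is the middle locus and the order is d – r – z.

r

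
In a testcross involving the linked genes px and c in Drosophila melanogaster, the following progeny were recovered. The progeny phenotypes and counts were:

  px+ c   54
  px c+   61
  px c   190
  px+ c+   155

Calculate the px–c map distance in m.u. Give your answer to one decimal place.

25.0 m.u.

The two most frequent classes, px+ c+ (155) and px c (190), are the parental types, so the F1 was px+ c+ / px c.
The recombinant classes are px+ c and px c+: 54 + 61 = 115.
Recombination frequency = 115/460 = 0.2500 ≈ 25.0%, i.e. 25.0 m.u.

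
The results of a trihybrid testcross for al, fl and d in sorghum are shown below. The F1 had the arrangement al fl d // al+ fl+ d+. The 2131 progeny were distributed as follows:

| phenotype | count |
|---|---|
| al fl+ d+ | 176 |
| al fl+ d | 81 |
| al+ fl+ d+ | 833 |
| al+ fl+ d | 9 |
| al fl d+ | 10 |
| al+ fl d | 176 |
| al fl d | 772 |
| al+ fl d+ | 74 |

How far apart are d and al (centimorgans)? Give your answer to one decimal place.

17.4 centimorgans

The two rarest classes, al fl d+ and al+ fl+ d, are the double crossovers. Comparing them with the parentals, only the d allele has switched, so d is the middle locus and the order is fl – d – al.
Crossovers in the d–al interval produce the single-crossover classes al+ fl d and al fl+ d+ (176 + 176 = 352) plus the double crossovers (19).
RF(d–al) = (352 + 19) / 2131 = 371/2131 = 0.1741 → 17.4 centimorgans.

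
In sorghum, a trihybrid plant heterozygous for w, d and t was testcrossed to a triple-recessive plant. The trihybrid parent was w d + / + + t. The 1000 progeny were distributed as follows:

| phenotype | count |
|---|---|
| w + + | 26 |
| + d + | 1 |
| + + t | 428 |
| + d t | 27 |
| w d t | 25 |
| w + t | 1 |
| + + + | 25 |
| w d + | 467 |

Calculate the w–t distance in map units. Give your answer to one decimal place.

The two rarest classes, + d + and w + t, are the double crossovers. Comparing them with the parentals, only the w allele has switched, so w is the middle locus and the order is t – w – d.
Crossovers in the t–w interval produce the single-crossover classes w d t and + + + (25 + 25 = 50) plus the double crossovers (2).
RF(t–w) = (50 + 2) / 1000 = 52/1000 = 0.0520 → 5.2 map units.

5.2 map units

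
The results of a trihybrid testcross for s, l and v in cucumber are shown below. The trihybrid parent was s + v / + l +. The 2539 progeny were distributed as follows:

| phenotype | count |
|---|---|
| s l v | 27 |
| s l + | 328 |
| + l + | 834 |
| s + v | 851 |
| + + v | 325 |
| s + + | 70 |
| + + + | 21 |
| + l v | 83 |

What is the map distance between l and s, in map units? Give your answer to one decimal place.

The two rarest classes, s l v and + + +, are the double crossovers. Comparing them with the parentals, only the l allele has switched, so l is the middle locus and the order is s – l – v.
Crossovers in the s–l interval produce the single-crossover classes + + v and s l + (325 + 328 = 653) plus the double crossovers (48).
RF(s–l) = (653 + 48) / 2539 = 701/2539 = 0.2761 → 27.6 map units.

27.6 map units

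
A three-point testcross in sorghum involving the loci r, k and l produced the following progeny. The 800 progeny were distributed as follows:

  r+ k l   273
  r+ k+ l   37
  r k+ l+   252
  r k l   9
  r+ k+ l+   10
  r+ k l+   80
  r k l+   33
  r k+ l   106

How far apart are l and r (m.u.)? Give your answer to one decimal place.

The two most frequent reciprocal classes, r+ k l and r k+ l+, are the parental types, so the F1 was r+ k l / r k+ l+.
The two rarest classes, r k l and r+ k+ l+, are the double crossovers. Comparing them with the parentals, only the r allele has switched, so r is the middle locus and the order is k – r – l.
Crossovers in the r–l interval produce the single-crossover classes r+ k l+ and r k+ l (80 + 106 = 186) plus the double crossovers (19).
RF(r–l) = (186 + 19) / 800 = 205/800 = 0.2562 → 25.6 m.u.

25.6 m.u.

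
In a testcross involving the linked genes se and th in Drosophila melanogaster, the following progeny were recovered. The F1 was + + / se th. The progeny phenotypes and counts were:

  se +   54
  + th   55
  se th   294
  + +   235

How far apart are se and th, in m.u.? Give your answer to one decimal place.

17.1 m.u.

The recombinant classes are + th and se +: 55 + 54 = 109.
Recombination frequency = 109/638 = 0.1708 ≈ 17.1%, i.e. 17.1 m.u.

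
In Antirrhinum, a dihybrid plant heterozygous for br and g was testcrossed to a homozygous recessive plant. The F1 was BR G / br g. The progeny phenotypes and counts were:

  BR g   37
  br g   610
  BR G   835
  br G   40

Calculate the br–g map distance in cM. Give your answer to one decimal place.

5.1 cM

The recombinant classes are BR g and br G: 37 + 40 = 77.
Recombination frequency = 77/1522 = 0.0506 ≈ 5.1%, i.e. 5.1 cM.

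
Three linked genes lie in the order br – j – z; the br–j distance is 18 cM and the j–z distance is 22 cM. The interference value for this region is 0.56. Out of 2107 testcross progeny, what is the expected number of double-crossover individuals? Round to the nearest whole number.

37

Map distances give recombination frequencies of 0.180 and 0.220 for the two intervals.
With interference 0.56 (so coincidence = 0.44), expected double-crossover frequency = 0.180 × 0.220 × 0.44 = 0.01742.
Expected number = 0.01742 × 2107 = 36.71 ≈ 37.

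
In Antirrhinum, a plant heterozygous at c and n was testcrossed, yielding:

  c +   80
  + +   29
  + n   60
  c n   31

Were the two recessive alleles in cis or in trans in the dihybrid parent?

The two most frequent classes are + n (60) and c + (80); these are the parental (non-recombinant) types.
So the F1 carried + n on one chromosome and c + on the other — the recessive alleles are on opposite chromosomes (trans / repulsion).

trans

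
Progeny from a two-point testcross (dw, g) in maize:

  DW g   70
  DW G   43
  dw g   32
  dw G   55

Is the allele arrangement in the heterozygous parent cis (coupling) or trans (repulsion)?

trans

The two most frequent classes are DW g (70) and dw G (55); these are the parental (non-recombinant) types.
So the F1 carried DW g on one chromosome and dw G on the other — the recessive alleles are on opposite chromosomes (trans / repulsion).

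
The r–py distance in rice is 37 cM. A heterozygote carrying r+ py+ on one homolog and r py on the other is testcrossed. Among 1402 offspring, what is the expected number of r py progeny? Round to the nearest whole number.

442

A map distance of 37 cM corresponds to a recombination frequency of 0.370.
The F1 is r+ py+ / r py, so r py is a parental gamete class with expected frequency (1 − r)/2 = 0.630/2 = 0.3150.
Expected number = 0.3150 × 1402 = 441.63 ≈ 442.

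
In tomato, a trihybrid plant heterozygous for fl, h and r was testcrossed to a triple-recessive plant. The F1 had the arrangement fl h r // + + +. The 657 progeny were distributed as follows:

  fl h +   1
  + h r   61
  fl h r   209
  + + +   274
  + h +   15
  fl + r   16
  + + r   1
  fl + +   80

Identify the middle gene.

r

The two rarest classes, fl h + and + + r, are the double crossovers. Comparing them with the parentals, only the r allele has switched, so r is the middle locus and the order is fl – r – h.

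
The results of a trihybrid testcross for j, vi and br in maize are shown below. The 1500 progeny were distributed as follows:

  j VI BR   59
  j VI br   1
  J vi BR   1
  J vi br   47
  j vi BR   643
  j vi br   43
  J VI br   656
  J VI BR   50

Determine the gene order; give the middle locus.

j

The two most frequent reciprocal classes, J VI br and j vi BR, are the parental types, so the F1 was J VI br / j vi BR.
The two rarest classes, j VI br and J vi BR, are the double crossovers. Comparing them with the parentals, only the j allele has switched, so j is the middle locus and the order is vi – j – br.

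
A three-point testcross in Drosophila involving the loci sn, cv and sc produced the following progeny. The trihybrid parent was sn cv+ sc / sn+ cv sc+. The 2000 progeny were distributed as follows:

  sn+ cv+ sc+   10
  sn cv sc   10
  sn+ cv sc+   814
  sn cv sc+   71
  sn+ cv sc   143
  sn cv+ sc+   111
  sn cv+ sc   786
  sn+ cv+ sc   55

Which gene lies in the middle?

cv

The two rarest classes, sn cv sc and sn+ cv+ sc+, are the double crossovers. Comparing them with the parentals, only the cv allele has switched, so cv is the middle locus and the order is sn – cv – sc.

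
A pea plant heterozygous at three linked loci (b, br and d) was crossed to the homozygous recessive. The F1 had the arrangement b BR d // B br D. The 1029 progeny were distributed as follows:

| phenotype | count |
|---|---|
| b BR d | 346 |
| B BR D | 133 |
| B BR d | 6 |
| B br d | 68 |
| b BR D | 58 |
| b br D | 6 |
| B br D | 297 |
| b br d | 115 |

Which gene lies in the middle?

The two rarest classes, B BR d and b br D, are the double crossovers. Comparing them with the parentals, only the b allele has switched, so b is the middle locus and the order is d – b – br.

b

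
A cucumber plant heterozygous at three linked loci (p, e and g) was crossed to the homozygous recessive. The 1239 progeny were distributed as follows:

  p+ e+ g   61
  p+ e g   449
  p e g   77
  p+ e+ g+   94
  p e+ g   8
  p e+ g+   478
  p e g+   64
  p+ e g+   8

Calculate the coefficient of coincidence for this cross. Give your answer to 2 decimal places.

The two most frequent reciprocal classes, p e+ g+ and p+ e g, are the parental types, so the F1 was p e+ g+ / p+ e g.
The two rarest classes, p e+ g and p+ e g+, are the double crossovers. Comparing them with the parentals, only the g allele has switched, so g is the middle locus and the order is e – g – p.
e–g: (125 + 16)/1239 = 0.1138; g–p: (171 + 16)/1239 = 0.1509.
Expected DCO frequency = 0.1138 × 0.1509 ≈ 0.01717; observed = 16/1239 ≈ 0.01291.
Coefficient of coincidence = 0.01291/0.01717 ≈ 0.75.

0.75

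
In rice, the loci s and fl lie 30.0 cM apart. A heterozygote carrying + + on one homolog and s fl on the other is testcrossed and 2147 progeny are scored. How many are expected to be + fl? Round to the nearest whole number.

A map distance of 30.0 cM corresponds to a recombination frequency of 0.300.
The F1 is + + / s fl, so + fl is a recombinant gamete class with expected frequency r/2 = 0.300/2 = 0.1500.
Expected number = 0.1500 × 2147 = 322.05 ≈ 322.

322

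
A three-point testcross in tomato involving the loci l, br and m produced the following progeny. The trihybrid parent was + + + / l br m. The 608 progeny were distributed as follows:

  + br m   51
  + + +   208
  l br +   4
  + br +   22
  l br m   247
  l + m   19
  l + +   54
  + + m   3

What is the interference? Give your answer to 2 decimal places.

The two rarest classes, + + m and l br +, are the double crossovers. Comparing them with the parentals, only the m allele has switched, so m is the middle locus and the order is br – m – l.
br–m: (41 + 7)/608 = 0.0789; m–l: (105 + 7)/608 = 0.1842.
Expected DCO frequency = 0.0789 × 0.1842 ≈ 0.01453; observed = 7/608 ≈ 0.01151.
Coefficient of coincidence = 0.01151/0.01453 ≈ 0.79; interference = 1 − 0.79 = 0.21.

0.21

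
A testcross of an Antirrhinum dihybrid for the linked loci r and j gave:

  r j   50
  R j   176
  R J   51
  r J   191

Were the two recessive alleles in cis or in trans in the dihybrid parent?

The two most frequent classes are R j (176) and r J (191); these are the parental (non-recombinant) types.
So the F1 carried R j on one chromosome and r J on the other — the recessive alleles are on opposite chromosomes (trans / repulsion).

trans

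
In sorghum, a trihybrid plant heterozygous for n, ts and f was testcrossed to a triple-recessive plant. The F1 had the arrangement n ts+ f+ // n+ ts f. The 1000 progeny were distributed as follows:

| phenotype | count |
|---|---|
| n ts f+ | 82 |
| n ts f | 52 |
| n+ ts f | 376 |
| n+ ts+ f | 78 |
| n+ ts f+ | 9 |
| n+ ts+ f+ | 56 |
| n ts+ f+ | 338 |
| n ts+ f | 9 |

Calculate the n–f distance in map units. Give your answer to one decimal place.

The two rarest classes, n ts+ f and n+ ts f+, are the double crossovers. Comparing them with the parentals, only the f allele has switched, so f is the middle locus and the order is n – f – ts.
Crossovers in the n–f interval produce the single-crossover classes n+ ts+ f+ and n ts f (56 + 52 = 108) plus the double crossovers (18).
RF(n–f) = (108 + 18) / 1000 = 126/1000 = 0.1260 → 12.6 map units.

12.6 map units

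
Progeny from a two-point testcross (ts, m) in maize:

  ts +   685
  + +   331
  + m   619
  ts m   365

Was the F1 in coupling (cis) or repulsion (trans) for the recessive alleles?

trans

The two most frequent classes are + m (619) and ts + (685); these are the parental (non-recombinant) types.
So the F1 carried + m on one chromosome and ts + on the other — the recessive alleles are on opposite chromosomes (trans / repulsion).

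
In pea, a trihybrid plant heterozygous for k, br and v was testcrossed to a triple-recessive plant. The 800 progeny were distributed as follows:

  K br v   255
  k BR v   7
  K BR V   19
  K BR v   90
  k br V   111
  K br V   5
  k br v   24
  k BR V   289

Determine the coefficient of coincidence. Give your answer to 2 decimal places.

The two most frequent reciprocal classes, k BR V and K br v, are the parental types, so the F1 was k BR V / K br v.
The two rarest classes, k BR v and K br V, are the double crossovers. Comparing them with the parentals, only the v allele has switched, so v is the middle locus and the order is k – v – br.
k–v: (43 + 12)/800 = 0.0688; v–br: (201 + 12)/800 = 0.2662.
Expected DCO frequency = 0.0688 × 0.2662 ≈ 0.01831; observed = 12/800 ≈ 0.01500.
Coefficient of coincidence = 0.01500/0.01831 ≈ 0.82.

0.82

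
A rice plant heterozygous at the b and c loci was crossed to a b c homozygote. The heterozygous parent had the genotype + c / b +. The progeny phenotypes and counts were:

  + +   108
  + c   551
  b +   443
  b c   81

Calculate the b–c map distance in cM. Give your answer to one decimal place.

The recombinant classes are + + and b c: 108 + 81 = 189.
Recombination frequency = 189/1183 = 0.1598 ≈ 16.0%, i.e. 16.0 cM.

16.0 cM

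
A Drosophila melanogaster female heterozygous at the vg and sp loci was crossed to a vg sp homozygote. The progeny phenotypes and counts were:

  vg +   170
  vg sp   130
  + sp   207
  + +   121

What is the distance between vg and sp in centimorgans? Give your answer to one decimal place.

40.0 centimorgans

The two most frequent classes, + sp (207) and vg + (170), are the parental types, so the F1 was + sp / vg +.
The recombinant classes are + + and vg sp: 121 + 130 = 251.
Recombination frequency = 251/628 = 0.3997 ≈ 40.0%, i.e. 40.0 centimorgans.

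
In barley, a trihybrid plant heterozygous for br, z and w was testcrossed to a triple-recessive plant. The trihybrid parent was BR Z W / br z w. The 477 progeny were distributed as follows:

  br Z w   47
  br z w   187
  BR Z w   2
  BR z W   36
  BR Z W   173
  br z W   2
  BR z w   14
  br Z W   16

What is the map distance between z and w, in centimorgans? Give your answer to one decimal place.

18.2 centimorgans

The two rarest classes, BR Z w and br z W, are the double crossovers. Comparing them with the parentals, only the w allele has switched, so w is the middle locus and the order is z – w – br.
Crossovers in the z–w interval produce the single-crossover classes BR z W and br Z w (36 + 47 = 83) plus the double crossovers (4).
RF(z–w) = (83 + 4) / 477 = 87/477 = 0.1824 → 18.2 centimorgans.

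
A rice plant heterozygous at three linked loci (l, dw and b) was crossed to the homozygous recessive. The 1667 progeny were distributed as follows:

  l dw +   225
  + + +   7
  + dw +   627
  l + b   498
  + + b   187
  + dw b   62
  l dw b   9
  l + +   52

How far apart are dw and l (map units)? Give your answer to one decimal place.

The two most frequent reciprocal classes, l + b and + dw +, are the parental types, so the F1 was l + b / + dw +.
The two rarest classes, l dw b and + + +, are the double crossovers. Comparing them with the parentals, only the dw allele has switched, so dw is the middle locus and the order is b – dw – l.
Crossovers in the dw–l interval produce the single-crossover classes + + b and l dw + (187 + 225 = 412) plus the double crossovers (16).
RF(dw–l) = (412 + 16) / 1667 = 428/1667 = 0.2567 → 25.7 map units.

25.7 map units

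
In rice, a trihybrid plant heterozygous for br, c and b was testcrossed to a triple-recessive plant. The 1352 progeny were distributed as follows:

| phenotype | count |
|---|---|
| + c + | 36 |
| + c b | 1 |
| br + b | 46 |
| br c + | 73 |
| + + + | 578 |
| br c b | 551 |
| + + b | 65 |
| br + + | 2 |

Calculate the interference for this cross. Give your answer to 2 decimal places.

0.66

The two most frequent reciprocal classes, br c b and + + +, are the parental types, so the F1 was br c b / + + +.
The two rarest classes, + c b and br + +, are the double crossovers. Comparing them with the parentals, only the br allele has switched, so br is the middle locus and the order is c – br – b.
c–br: (82 + 3)/1352 = 0.0629; br–b: (138 + 3)/1352 = 0.1043.
Expected DCO frequency = 0.0629 × 0.1043 ≈ 0.00656; observed = 3/1352 ≈ 0.00222.
Coefficient of coincidence = 0.00222/0.00656 ≈ 0.34; interference = 1 − 0.34 = 0.66.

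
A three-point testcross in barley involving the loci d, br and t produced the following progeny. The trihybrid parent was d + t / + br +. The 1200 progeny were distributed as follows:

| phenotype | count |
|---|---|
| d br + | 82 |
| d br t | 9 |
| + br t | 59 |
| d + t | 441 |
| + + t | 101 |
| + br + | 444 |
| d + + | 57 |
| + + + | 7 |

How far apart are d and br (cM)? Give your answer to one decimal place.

The two rarest classes, d br t and + + +, are the double crossovers. Comparing them with the parentals, only the br allele has switched, so br is the middle locus and the order is t – br – d.
Crossovers in the br–d interval produce the single-crossover classes + + t and d br + (101 + 82 = 183) plus the double crossovers (16).
RF(br–d) = (183 + 16) / 1200 = 199/1200 = 0.1658 → 16.6 cM.

16.6 cM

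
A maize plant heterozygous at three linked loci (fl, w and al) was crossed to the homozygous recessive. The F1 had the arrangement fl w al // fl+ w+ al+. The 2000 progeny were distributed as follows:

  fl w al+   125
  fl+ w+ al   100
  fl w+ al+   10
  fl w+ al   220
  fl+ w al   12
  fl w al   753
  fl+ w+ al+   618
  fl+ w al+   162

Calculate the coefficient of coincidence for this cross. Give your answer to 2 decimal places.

0.44

The two rarest classes, fl+ w al and fl w+ al+, are the double crossovers. Comparing them with the parentals, only the fl allele has switched, so fl is the middle locus and the order is al – fl – w.
al–fl: (225 + 22)/2000 = 0.1235; fl–w: (382 + 22)/2000 = 0.2020.
Expected DCO frequency = 0.1235 × 0.2020 ≈ 0.02495; observed = 22/2000 ≈ 0.01100.
Coefficient of coincidence = 0.01100/0.02495 ≈ 0.44.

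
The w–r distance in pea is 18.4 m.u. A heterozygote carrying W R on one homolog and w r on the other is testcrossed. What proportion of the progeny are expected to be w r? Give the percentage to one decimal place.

A map distance of 18.4 m.u. corresponds to a recombination frequency of 0.184.
The F1 is W R / w r, so w r is a parental gamete class with expected frequency (1 − r)/2 = 0.816/2 = 0.4080.
That is 0.4080 = 40.8% of the progeny.

40.8%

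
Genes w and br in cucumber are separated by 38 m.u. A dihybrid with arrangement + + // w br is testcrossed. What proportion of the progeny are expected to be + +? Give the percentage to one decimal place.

31.0%

A map distance of 38 m.u. corresponds to a recombination frequency of 0.380.
The F1 is + + / w br, so + + is a parental gamete class with expected frequency (1 − r)/2 = 0.620/2 = 0.3100.
That is 0.3100 = 31.0% of the progeny.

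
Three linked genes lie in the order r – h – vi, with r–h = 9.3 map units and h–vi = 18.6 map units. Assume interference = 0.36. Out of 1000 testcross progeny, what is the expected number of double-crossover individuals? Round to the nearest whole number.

Map distances give recombination frequencies of 0.093 and 0.186 for the two intervals.
With interference 0.36 (so coincidence = 0.64), expected double-crossover frequency = 0.093 × 0.186 × 0.64 = 0.01107.
Expected number = 0.01107 × 1000 = 11.07 ≈ 11.

11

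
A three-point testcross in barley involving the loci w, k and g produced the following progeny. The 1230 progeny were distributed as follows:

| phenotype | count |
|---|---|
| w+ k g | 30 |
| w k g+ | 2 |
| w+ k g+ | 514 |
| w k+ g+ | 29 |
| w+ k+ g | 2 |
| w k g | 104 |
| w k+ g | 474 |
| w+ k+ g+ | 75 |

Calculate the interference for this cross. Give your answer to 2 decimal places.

The two most frequent reciprocal classes, w k+ g and w+ k g+, are the parental types, so the F1 was w k+ g / w+ k g+.
The two rarest classes, w+ k+ g and w k g+, are the double crossovers. Comparing them with the parentals, only the w allele has switched, so w is the middle locus and the order is k – w – g.
k–w: (179 + 4)/1230 = 0.1488; w–g: (59 + 4)/1230 = 0.0512.
Expected DCO frequency = 0.1488 × 0.0512 ≈ 0.00762; observed = 4/1230 ≈ 0.00325.
Coefficient of coincidence = 0.00325/0.00762 ≈ 0.43; interference = 1 − 0.43 = 0.57.

0.57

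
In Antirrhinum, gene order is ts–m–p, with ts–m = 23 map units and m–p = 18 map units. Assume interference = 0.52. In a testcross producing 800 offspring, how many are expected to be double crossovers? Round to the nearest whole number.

Map distances give recombination frequencies of 0.230 and 0.180 for the two intervals.
With interference 0.52 (so coincidence = 0.48), expected double-crossover frequency = 0.230 × 0.180 × 0.48 = 0.01987.
Expected number = 0.01987 × 800 = 15.90 ≈ 16.

16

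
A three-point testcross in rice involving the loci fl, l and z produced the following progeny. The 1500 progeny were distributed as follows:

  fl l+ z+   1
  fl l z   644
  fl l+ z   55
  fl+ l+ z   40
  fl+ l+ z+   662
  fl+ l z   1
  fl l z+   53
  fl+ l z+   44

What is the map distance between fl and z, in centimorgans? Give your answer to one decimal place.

6.3 centimorgans

The two most frequent reciprocal classes, fl l z and fl+ l+ z+, are the parental types, so the F1 was fl l z / fl+ l+ z+.
The two rarest classes, fl+ l z and fl l+ z+, are the double crossovers. Comparing them with the parentals, only the fl allele has switched, so fl is the middle locus and the order is l – fl – z.
Crossovers in the fl–z interval produce the single-crossover classes fl l z+ and fl+ l+ z (53 + 40 = 93) plus the double crossovers (2).
RF(fl–z) = (93 + 2) / 1500 = 95/1500 = 0.0633 → 6.3 centimorgans.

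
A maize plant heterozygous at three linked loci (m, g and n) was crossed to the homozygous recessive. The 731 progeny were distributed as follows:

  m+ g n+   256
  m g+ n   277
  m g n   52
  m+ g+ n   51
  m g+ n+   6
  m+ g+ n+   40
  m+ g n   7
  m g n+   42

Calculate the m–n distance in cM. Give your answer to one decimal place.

The two most frequent reciprocal classes, m+ g n+ and m g+ n, are the parental types, so the F1 was m+ g n+ / m g+ n.
The two rarest classes, m+ g n and m g+ n+, are the double crossovers. Comparing them with the parentals, only the n allele has switched, so n is the middle locus and the order is m – n – g.
Crossovers in the m–n interval produce the single-crossover classes m g n+ and m+ g+ n (42 + 51 = 93) plus the double crossovers (13).
RF(m–n) = (93 + 13) / 731 = 106/731 = 0.1450 → 14.5 cM.

14.5 cM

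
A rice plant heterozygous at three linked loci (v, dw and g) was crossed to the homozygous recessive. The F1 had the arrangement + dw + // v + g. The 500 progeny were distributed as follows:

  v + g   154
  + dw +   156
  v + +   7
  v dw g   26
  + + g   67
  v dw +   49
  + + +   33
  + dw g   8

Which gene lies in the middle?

The two rarest classes, + dw g and v + +, are the double crossovers. Comparing them with the parentals, only the g allele has switched, so g is the middle locus and the order is v – g – dw.

g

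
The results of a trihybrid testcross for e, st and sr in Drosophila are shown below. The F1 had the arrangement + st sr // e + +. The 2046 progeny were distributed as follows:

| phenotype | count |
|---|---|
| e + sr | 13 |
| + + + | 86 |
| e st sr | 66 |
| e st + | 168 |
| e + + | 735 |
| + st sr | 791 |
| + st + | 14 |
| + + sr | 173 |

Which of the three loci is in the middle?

sr

The two rarest classes, + st + and e + sr, are the double crossovers. Comparing them with the parentals, only the sr allele has switched, so sr is the middle locus and the order is e – sr – st.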